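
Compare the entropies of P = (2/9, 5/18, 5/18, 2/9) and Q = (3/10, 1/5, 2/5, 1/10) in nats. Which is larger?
P

Computing entropies in nats:
H(P) = 1.3801
H(Q) = 1.2799

Distribution P has higher entropy.

Intuition: The distribution closer to uniform (more spread out) has higher entropy.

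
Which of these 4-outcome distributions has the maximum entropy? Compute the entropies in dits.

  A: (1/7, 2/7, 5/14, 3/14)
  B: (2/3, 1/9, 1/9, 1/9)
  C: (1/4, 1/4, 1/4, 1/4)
C

For a discrete distribution over n outcomes, entropy is maximized by the uniform distribution.

Computing entropies:
H(A) = 0.5792 dits
H(B) = 0.4355 dits
H(C) = 0.6021 dits

The uniform distribution (where all probabilities equal 1/4) achieves the maximum entropy of log_10(4) = 0.6021 dits.

Distribution C has the highest entropy.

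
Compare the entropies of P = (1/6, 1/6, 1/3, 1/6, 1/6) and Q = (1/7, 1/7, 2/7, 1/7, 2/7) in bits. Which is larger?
P

Computing entropies in bits:
H(P) = 2.2516
H(Q) = 2.2359

Distribution P has higher entropy.

Intuition: The distribution closer to uniform (more spread out) has higher entropy.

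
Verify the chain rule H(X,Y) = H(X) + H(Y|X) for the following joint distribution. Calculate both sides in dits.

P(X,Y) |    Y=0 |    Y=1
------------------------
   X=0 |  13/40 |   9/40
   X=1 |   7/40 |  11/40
H(X,Y) = 0.5910, H(X) = 0.2989, H(Y|X) = 0.2922 (all in dits)

Chain rule: H(X,Y) = H(X) + H(Y|X)

Left side — joint entropy directly:
H(X,Y) = -Σ p(x,y) log p(x,y) = 0.5910 dits

Right side — compute H(Y|X) from the conditional distributions:
P(X) = (11/20, 9/20), so H(X) = 0.2989 dits
H(Y|X) = Σ_x P(X=x) · H(Y|X=x):
  P(Y|X=0) = (13/22, 9/22), H(Y|X=0) = 0.2938, weight P(X=0) = 11/20
  P(Y|X=1) = (7/18, 11/18), H(Y|X=1) = 0.2902, weight P(X=1) = 9/20
H(Y|X) = 0.2922 dits

H(X) + H(Y|X) = 0.2989 + 0.2922 = 0.5910 dits

Both sides equal 0.5910 dits. ✓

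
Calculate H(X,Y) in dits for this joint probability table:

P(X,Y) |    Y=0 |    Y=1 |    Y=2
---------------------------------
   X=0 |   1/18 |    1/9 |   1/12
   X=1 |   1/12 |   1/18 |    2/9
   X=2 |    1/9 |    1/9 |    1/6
0.9123 dits

Joint entropy is H(X,Y) = -Σ_{x,y} p(x,y) log p(x,y).

Summing over all non-zero entries:
H(X,Y) = -[1/18·log_10(1/18) + 1/9·log_10(1/9) + 1/12·log_10(1/12) + 1/12·log_10(1/12) + 1/18·log_10(1/18) + 2/9·log_10(2/9) + 1/9·log_10(1/9) + 1/9·log_10(1/9) + 1/6·log_10(1/6)]
H(X,Y) = 0.9123 dits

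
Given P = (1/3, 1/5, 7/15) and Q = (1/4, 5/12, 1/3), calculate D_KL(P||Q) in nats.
0.1061 nats

KL divergence: D_KL(P||Q) = Σ p(x) log(p(x)/q(x))

Computing term by term:
  x=0: 1/3 × log_e[(1/3)/(1/4)] = 1/3 × 0.2877 = 0.0959
  x=1: 1/5 × log_e[(1/5)/(5/12)] = 1/5 × -0.7340 = -0.1468
  x=2: 7/15 × log_e[(7/15)/(1/3)] = 7/15 × 0.3365 = 0.1570

D_KL(P||Q) = 0.1061 nats

Note: KL divergence is always non-negative and equals 0 iff P = Q.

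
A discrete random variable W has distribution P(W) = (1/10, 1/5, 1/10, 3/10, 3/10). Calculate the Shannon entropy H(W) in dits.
0.6535 dits

Shannon entropy is H(X) = -Σ p(x) log p(x).

For P = (1/10, 1/5, 1/10, 3/10, 3/10):
H = -1/10 × log_10(1/10) -1/5 × log_10(1/5) -1/10 × log_10(1/10) -3/10 × log_10(3/10) -3/10 × log_10(3/10)
H = 0.6535 dits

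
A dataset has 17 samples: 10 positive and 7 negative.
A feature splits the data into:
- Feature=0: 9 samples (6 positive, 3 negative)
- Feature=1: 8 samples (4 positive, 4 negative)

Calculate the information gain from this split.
0.0207 bits

Information Gain = H(Y) - H(Y|Feature)

Before split:
P(positive) = 10/17 = 0.5882
H(Y) = 0.9774 bits

After split:
Feature=0: H = 0.9183 bits (weight = 9/17)
Feature=1: H = 1.0000 bits (weight = 8/17)
H(Y|Feature) = (9/17)×0.9183 + (8/17)×1.0000 = 0.9567 bits

Information Gain = 0.9774 - 0.9567 = 0.0207 bits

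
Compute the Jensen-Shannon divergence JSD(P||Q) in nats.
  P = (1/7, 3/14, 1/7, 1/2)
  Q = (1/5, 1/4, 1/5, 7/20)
0.0121 nats

Jensen-Shannon divergence is:
JSD(P||Q) = 0.5 × D_KL(P||M) + 0.5 × D_KL(Q||M)
where M = 0.5 × (P + Q) is the mixture distribution.

M = 0.5 × (1/7, 3/14, 1/7, 1/2) + 0.5 × (1/5, 1/4, 1/5, 7/20) = (6/35, 0.232143, 6/35, 17/40)

D_KL(P||M) = 0.0120 nats
D_KL(Q||M) = 0.0122 nats

JSD(P||Q) = 0.5 × 0.0120 + 0.5 × 0.0122 = 0.0121 nats

Unlike KL divergence, JSD is symmetric and bounded: 0 ≤ JSD ≤ log(2).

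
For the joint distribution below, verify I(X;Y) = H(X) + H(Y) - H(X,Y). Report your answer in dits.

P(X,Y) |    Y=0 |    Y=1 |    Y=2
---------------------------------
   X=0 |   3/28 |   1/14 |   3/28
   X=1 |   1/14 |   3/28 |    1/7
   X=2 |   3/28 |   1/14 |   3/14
I(X;Y) = 0.0085 dits

Mutual information has multiple equivalent forms:
- I(X;Y) = H(X) - H(X|Y)
- I(X;Y) = H(Y) - H(Y|X)
- I(X;Y) = H(X) + H(Y) - H(X,Y)

Computing all quantities:
H(X) = 0.4733, H(Y) = 0.4607, H(X,Y) = 0.9254
H(X|Y) = 0.4647, H(Y|X) = 0.4521

Verification:
H(X) - H(X|Y) = 0.4733 - 0.4647 = 0.0085
H(Y) - H(Y|X) = 0.4607 - 0.4521 = 0.0085
H(X) + H(Y) - H(X,Y) = 0.4733 + 0.4607 - 0.9254 = 0.0085

All forms give I(X;Y) = 0.0085 dits. ✓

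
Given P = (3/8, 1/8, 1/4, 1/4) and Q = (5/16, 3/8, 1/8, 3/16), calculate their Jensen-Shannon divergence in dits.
0.0204 dits

Jensen-Shannon divergence is:
JSD(P||Q) = 0.5 × D_KL(P||M) + 0.5 × D_KL(Q||M)
where M = 0.5 × (P + Q) is the mixture distribution.

M = 0.5 × (3/8, 1/8, 1/4, 1/4) + 0.5 × (5/16, 3/8, 1/8, 3/16) = (11/32, 1/4, 3/16, 7/32)

D_KL(P||M) = 0.0223 dits
D_KL(Q||M) = 0.0185 dits

JSD(P||Q) = 0.5 × 0.0223 + 0.5 × 0.0185 = 0.0204 dits

Unlike KL divergence, JSD is symmetric and bounded: 0 ≤ JSD ≤ log(2).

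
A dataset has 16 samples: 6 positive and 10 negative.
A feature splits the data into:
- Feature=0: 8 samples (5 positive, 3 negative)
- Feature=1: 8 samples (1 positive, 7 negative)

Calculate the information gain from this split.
0.2054 bits

Information Gain = H(Y) - H(Y|Feature)

Before split:
P(positive) = 6/16 = 0.3750
H(Y) = 0.9544 bits

After split:
Feature=0: H = 0.9544 bits (weight = 8/16)
Feature=1: H = 0.5436 bits (weight = 8/16)
H(Y|Feature) = (8/16)×0.9544 + (8/16)×0.5436 = 0.7490 bits

Information Gain = 0.9544 - 0.7490 = 0.2054 bits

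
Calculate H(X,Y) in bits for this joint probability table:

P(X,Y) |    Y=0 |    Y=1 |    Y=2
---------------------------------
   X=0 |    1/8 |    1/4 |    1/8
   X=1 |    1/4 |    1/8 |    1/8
2.5000 bits

Joint entropy is H(X,Y) = -Σ_{x,y} p(x,y) log p(x,y).

Summing over all non-zero entries:
H(X,Y) = -[1/8·log_2(1/8) + 1/4·log_2(1/4) + 1/8·log_2(1/8) + 1/4·log_2(1/4) + 1/8·log_2(1/8) + 1/8·log_2(1/8)]
H(X,Y) = 2.5000 bits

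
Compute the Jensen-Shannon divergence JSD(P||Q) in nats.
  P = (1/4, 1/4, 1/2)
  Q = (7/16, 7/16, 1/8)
0.0861 nats

Jensen-Shannon divergence is:
JSD(P||Q) = 0.5 × D_KL(P||M) + 0.5 × D_KL(Q||M)
where M = 0.5 × (P + Q) is the mixture distribution.

M = 0.5 × (1/4, 1/4, 1/2) + 0.5 × (7/16, 7/16, 1/8) = (11/32, 11/32, 5/16)

D_KL(P||M) = 0.0758 nats
D_KL(Q||M) = 0.0965 nats

JSD(P||Q) = 0.5 × 0.0758 + 0.5 × 0.0965 = 0.0861 nats

Unlike KL divergence, JSD is symmetric and bounded: 0 ≤ JSD ≤ log(2).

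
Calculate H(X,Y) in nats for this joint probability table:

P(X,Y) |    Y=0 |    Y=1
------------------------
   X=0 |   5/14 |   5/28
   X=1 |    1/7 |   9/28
1.3182 nats

Joint entropy is H(X,Y) = -Σ_{x,y} p(x,y) log p(x,y).

Summing over all non-zero entries:
H(X,Y) = -[5/14·log_e(5/14) + 5/28·log_e(5/28) + 1/7·log_e(1/7) + 9/28·log_e(9/28)]
H(X,Y) = 1.3182 nats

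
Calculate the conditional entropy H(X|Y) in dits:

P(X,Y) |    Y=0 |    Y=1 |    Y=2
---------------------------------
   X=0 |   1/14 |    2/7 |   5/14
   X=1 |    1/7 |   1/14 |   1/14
0.2207 dits

Using the chain rule: H(X|Y) = H(X,Y) - H(Y)

First, compute H(X,Y) = 0.6815 dits

Marginal P(Y) = (3/14, 5/14, 3/7)
H(Y) = 0.4608 dits

H(X|Y) = H(X,Y) - H(Y) = 0.6815 - 0.4608 = 0.2207 dits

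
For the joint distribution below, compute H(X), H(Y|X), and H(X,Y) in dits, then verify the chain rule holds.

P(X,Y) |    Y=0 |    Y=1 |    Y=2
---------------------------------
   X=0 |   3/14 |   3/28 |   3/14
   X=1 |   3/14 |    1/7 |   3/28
H(X,Y) = 0.7587, H(X) = 0.2999, H(Y|X) = 0.4587 (all in dits)

Chain rule: H(X,Y) = H(X) + H(Y|X)

Left side — joint entropy directly:
H(X,Y) = -Σ p(x,y) log p(x,y) = 0.7587 dits

Right side — compute H(Y|X) from the conditional distributions:
P(X) = (15/28, 13/28), so H(X) = 0.2999 dits
H(Y|X) = Σ_x P(X=x) · H(Y|X=x):
  P(Y|X=0) = (2/5, 1/5, 2/5), H(Y|X=0) = 0.4581, weight P(X=0) = 15/28
  P(Y|X=1) = (6/13, 4/13, 3/13), H(Y|X=1) = 0.4594, weight P(X=1) = 13/28
H(Y|X) = 0.4587 dits

H(X) + H(Y|X) = 0.2999 + 0.4587 = 0.7587 dits

Both sides equal 0.7587 dits. ✓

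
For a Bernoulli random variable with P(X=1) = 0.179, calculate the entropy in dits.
0.2041 dits

The binary entropy function is:
H(p) = -p log(p) - (1-p) log(1-p)

H(0.179) = -0.179 × log_10(0.179) - 0.821 × log_10(0.821)
H(0.179) = 0.2041 dits

Note: Binary entropy is maximized at p=0.5 (H=1 bit) and minimized at p=0 or p=1 (H=0).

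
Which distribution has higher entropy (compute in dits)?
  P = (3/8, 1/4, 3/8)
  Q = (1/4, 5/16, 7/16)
P

Computing entropies in dits:
H(P) = 0.4700
H(Q) = 0.4654

Distribution P has higher entropy.

Intuition: The distribution closer to uniform (more spread out) has higher entropy.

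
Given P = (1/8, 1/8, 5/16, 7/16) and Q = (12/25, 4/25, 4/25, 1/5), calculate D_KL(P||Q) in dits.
0.1531 dits

KL divergence: D_KL(P||Q) = Σ p(x) log(p(x)/q(x))

Computing term by term:
  x=0: 1/8 × log_10[(1/8)/(12/25)] = 1/8 × -0.5843 = -0.0730
  x=1: 1/8 × log_10[(1/8)/(4/25)] = 1/8 × -0.1072 = -0.0134
  x=2: 5/16 × log_10[(5/16)/(4/25)] = 5/16 × 0.2907 = 0.0909
  x=3: 7/16 × log_10[(7/16)/(1/5)] = 7/16 × 0.3399 = 0.1487

D_KL(P||Q) = 0.1531 dits

Note: KL divergence is always non-negative and equals 0 iff P = Q.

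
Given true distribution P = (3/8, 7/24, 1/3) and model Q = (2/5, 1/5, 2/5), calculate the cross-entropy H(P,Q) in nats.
1.1185 nats

Cross-entropy: H(P,Q) = -Σ p(x) log q(x)

Alternatively: H(P,Q) = H(P) + D_KL(P||Q)
H(P) = 1.0934 nats
D_KL(P||Q) = 0.0251 nats

H(P,Q) = 1.0934 + 0.0251 = 1.1185 nats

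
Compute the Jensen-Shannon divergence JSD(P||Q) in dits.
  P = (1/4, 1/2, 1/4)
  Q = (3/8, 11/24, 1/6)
0.0048 dits

Jensen-Shannon divergence is:
JSD(P||Q) = 0.5 × D_KL(P||M) + 0.5 × D_KL(Q||M)
where M = 0.5 × (P + Q) is the mixture distribution.

M = 0.5 × (1/4, 1/2, 1/4) + 0.5 × (3/8, 11/24, 1/6) = (5/16, 0.479167, 5/24)

D_KL(P||M) = 0.0048 dits
D_KL(Q||M) = 0.0047 dits

JSD(P||Q) = 0.5 × 0.0048 + 0.5 × 0.0047 = 0.0048 dits

Unlike KL divergence, JSD is symmetric and bounded: 0 ≤ JSD ≤ log(2).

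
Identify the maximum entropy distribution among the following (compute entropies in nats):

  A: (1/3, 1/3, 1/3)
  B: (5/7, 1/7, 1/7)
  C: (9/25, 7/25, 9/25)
A

For a discrete distribution over n outcomes, entropy is maximized by the uniform distribution.

Computing entropies:
H(A) = 1.0986 nats
H(B) = 0.7963 nats
H(C) = 1.0920 nats

The uniform distribution (where all probabilities equal 1/3) achieves the maximum entropy of log_e(3) = 1.0986 nats.

Distribution A has the highest entropy.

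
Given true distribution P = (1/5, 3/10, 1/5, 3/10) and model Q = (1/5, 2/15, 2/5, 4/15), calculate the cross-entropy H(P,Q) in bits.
2.1729 bits

Cross-entropy: H(P,Q) = -Σ p(x) log q(x)

Alternatively: H(P,Q) = H(P) + D_KL(P||Q)
H(P) = 1.9710 bits
D_KL(P||Q) = 0.2020 bits

H(P,Q) = 1.9710 + 0.2020 = 2.1729 bits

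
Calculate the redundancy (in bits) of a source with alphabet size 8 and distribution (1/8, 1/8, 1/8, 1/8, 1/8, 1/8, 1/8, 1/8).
0.0000 bits

Redundancy measures how far a source is from maximum entropy:
R = H_max - H(X)

Maximum entropy for 8 symbols: H_max = log_2(8) = 3.0000 bits
Actual entropy: H(X) = 3.0000 bits
Redundancy: R = 3.0000 - 3.0000 = 0.0000 bits

This redundancy represents potential for compression: the source could be compressed by 0.0000 bits per symbol.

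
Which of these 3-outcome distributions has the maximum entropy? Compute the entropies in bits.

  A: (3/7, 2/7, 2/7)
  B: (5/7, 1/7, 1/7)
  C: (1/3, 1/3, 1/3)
C

For a discrete distribution over n outcomes, entropy is maximized by the uniform distribution.

Computing entropies:
H(A) = 1.5567 bits
H(B) = 1.1488 bits
H(C) = 1.5850 bits

The uniform distribution (where all probabilities equal 1/3) achieves the maximum entropy of log_2(3) = 1.5850 bits.

Distribution C has the highest entropy.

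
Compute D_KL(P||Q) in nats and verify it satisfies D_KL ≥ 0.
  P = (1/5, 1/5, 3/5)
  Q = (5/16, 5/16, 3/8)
0.1035 nats

KL divergence satisfies the Gibbs inequality: D_KL(P||Q) ≥ 0 for all distributions P, Q.

D_KL(P||Q) = Σ p(x) log(p(x)/q(x))
Term by term:
  x=0: 1/5 × log_e[(1/5)/(5/16)] = -0.0893
  x=1: 1/5 × log_e[(1/5)/(5/16)] = -0.0893
  x=2: 3/5 × log_e[(3/5)/(3/8)] = 0.2820
D_KL(P||Q) = 0.1035 nats

D_KL(P||Q) = 0.1035 ≥ 0 ✓

This non-negativity is a fundamental property: relative entropy cannot be negative because it measures how different Q is from P.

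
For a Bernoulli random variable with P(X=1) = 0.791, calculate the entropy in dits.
0.2226 dits

The binary entropy function is:
H(p) = -p log(p) - (1-p) log(1-p)

H(0.791) = -0.791 × log_10(0.791) - 0.209 × log_10(0.209)
H(0.791) = 0.2226 dits

Note: Binary entropy is maximized at p=0.5 (H=1 bit) and minimized at p=0 or p=1 (H=0).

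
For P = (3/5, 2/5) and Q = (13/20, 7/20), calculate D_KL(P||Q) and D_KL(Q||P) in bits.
D_KL(P||Q) = 0.0078, D_KL(Q||P) = 0.0076

KL divergence is not symmetric: D_KL(P||Q) ≠ D_KL(Q||P) in general.

D_KL(P||Q) = 0.0078 bits
D_KL(Q||P) = 0.0076 bits

No, they are not equal!

This asymmetry is why KL divergence is not a true distance metric.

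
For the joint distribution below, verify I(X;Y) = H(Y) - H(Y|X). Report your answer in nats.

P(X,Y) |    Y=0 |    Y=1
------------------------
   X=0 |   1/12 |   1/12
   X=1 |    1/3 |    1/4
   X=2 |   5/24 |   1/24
I(X;Y) = 0.0350 nats

Mutual information has multiple equivalent forms:
- I(X;Y) = H(X) - H(X|Y)
- I(X;Y) = H(Y) - H(Y|X)
- I(X;Y) = H(X) + H(Y) - H(X,Y)

Computing all quantities:
H(X) = 0.9596, H(Y) = 0.6616, H(X,Y) = 1.5861
H(X|Y) = 0.9246, H(Y|X) = 0.6265

Verification:
H(X) - H(X|Y) = 0.9596 - 0.9246 = 0.0350
H(Y) - H(Y|X) = 0.6616 - 0.6265 = 0.0350
H(X) + H(Y) - H(X,Y) = 0.9596 + 0.6616 - 1.5861 = 0.0350

All forms give I(X;Y) = 0.0350 nats. ✓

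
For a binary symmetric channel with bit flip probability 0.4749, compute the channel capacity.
0.0018 bits

For a binary symmetric channel (BSC) with error probability p:
Capacity C = 1 - H(p) bits per symbol

where H(p) = -p log₂(p) - (1-p) log₂(1-p) is the binary entropy function.

H(0.4749) = 0.9982 bits
C = 1 - 0.9982 = 0.0018 bits per symbol

This means we can reliably transmit up to 0.0018 bits of information per channel use.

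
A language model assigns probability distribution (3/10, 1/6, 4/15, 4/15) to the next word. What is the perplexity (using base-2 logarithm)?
3.9148

Perplexity is 2^H (or exp(H) for natural log).

First, H = -Σ p log p = 1.9689 bits
Perplexity = 2^1.9689 = 3.9148

Interpretation: The model's uncertainty is equivalent to choosing uniformly among 3.9 options.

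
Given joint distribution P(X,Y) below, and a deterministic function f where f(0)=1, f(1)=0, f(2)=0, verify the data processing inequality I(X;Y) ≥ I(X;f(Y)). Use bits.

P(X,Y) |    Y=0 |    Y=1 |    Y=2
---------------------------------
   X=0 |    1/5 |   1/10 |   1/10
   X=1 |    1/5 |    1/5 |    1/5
I(X;Y) = 0.0200, I(X;f(Y)) = 0.0200, inequality holds: 0.0200 ≥ 0.0200

Data Processing Inequality: For any Markov chain X → Y → Z, we have I(X;Y) ≥ I(X;Z).

Here Z = f(Y) is a deterministic function of Y, forming X → Y → Z.

Original I(X;Y) = 0.0200 bits

After applying f:
P(X,Z) where Z=f(Y):
- P(X,Z=0) = P(X,Y=1) + P(X,Y=2)
- P(X,Z=1) = P(X,Y=0)

I(X;Z) = I(X;f(Y)) = 0.0200 bits

Verification: 0.0200 ≥ 0.0200 ✓

Information cannot be created by processing; the function f can only lose information about X.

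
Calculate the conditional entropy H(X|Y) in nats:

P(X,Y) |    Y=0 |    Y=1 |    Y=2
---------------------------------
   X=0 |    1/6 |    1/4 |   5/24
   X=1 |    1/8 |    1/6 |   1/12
0.6541 nats

Using the chain rule: H(X|Y) = H(X,Y) - H(Y)

First, compute H(X,Y) = 1.7376 nats

Marginal P(Y) = (7/24, 5/12, 7/24)
H(Y) = 1.0835 nats

H(X|Y) = H(X,Y) - H(Y) = 1.7376 - 1.0835 = 0.6541 nats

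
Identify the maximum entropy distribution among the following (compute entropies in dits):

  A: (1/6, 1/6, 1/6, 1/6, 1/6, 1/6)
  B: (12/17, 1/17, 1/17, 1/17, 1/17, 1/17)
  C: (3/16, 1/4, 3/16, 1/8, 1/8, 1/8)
A

For a discrete distribution over n outcomes, entropy is maximized by the uniform distribution.

Computing entropies:
H(A) = 0.7782 dits
H(B) = 0.4687 dits
H(C) = 0.7618 dits

The uniform distribution (where all probabilities equal 1/6) achieves the maximum entropy of log_10(6) = 0.7782 dits.

Distribution A has the highest entropy.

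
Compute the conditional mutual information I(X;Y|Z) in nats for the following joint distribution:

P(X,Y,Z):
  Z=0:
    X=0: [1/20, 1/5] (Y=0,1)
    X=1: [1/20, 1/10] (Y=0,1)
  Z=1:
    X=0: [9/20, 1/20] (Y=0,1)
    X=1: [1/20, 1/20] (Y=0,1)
0.0428 nats

Conditional mutual information: I(X;Y|Z) = H(X|Z) + H(Y|Z) - H(X,Y|Z)

H(Z) = 0.6730
H(X,Z) = 1.2080 → H(X|Z) = 0.5350
H(Y,Z) = 1.1683 → H(Y|Z) = 0.4953
H(X,Y,Z) = 1.6604 → H(X,Y|Z) = 0.9874

I(X;Y|Z) = 0.5350 + 0.4953 - 0.9874 = 0.0428 nats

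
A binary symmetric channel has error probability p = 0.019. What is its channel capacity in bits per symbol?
0.8642 bits

For a binary symmetric channel (BSC) with error probability p:
Capacity C = 1 - H(p) bits per symbol

where H(p) = -p log₂(p) - (1-p) log₂(1-p) is the binary entropy function.

H(0.019) = 0.1358 bits
C = 1 - 0.1358 = 0.8642 bits per symbol

This means we can reliably transmit up to 0.8642 bits of information per channel use.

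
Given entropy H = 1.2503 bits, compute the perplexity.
2.3789

Perplexity is 2^H (or exp(H) for natural log).

H = 1.2503 bits
Perplexity = 2^1.2503 = 2.3789

Interpretation: The model's uncertainty is equivalent to choosing uniformly among 2.4 options.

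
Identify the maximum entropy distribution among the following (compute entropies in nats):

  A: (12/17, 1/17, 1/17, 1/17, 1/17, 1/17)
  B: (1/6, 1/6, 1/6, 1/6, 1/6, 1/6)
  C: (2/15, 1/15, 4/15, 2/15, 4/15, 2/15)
B

For a discrete distribution over n outcomes, entropy is maximized by the uniform distribution.

Computing entropies:
H(A) = 1.0792 nats
H(B) = 1.7918 nats
H(C) = 1.6914 nats

The uniform distribution (where all probabilities equal 1/6) achieves the maximum entropy of log_e(6) = 1.7918 nats.

Distribution B has the highest entropy.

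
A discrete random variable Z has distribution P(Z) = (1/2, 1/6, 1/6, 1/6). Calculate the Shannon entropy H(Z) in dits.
0.5396 dits

Shannon entropy is H(X) = -Σ p(x) log p(x).

For P = (1/2, 1/6, 1/6, 1/6):
H = -1/2 × log_10(1/2) -1/6 × log_10(1/6) -1/6 × log_10(1/6) -1/6 × log_10(1/6)
H = 0.5396 dits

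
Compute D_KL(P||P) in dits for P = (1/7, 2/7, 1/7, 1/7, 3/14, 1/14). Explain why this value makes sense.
0.0000 dits

KL divergence satisfies the Gibbs inequality: D_KL(P||Q) ≥ 0 for all distributions P, Q.

D_KL(P||Q) = Σ p(x) log(p(x)/q(x))
Each term is p(x) × log_10(p(x)/p(x)) = p(x) × log_10(1) = 0, so the sum is 0.
D_KL(P||Q) = 0.0000 dits

When P = Q, the KL divergence is exactly 0, as there is no 'divergence' between identical distributions.

This non-negativity is a fundamental property: relative entropy cannot be negative because it measures how different Q is from P.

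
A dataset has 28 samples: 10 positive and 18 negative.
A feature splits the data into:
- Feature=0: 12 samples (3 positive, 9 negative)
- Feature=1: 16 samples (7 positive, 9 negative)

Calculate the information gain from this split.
0.0276 bits

Information Gain = H(Y) - H(Y|Feature)

Before split:
P(positive) = 10/28 = 0.3571
H(Y) = 0.9403 bits

After split:
Feature=0: H = 0.8113 bits (weight = 12/28)
Feature=1: H = 0.9887 bits (weight = 16/28)
H(Y|Feature) = (12/28)×0.8113 + (16/28)×0.9887 = 0.9127 bits

Information Gain = 0.9403 - 0.9127 = 0.0276 bits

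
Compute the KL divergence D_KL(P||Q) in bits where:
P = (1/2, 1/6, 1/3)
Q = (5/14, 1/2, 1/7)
0.3860 bits

KL divergence: D_KL(P||Q) = Σ p(x) log(p(x)/q(x))

Computing term by term:
  x=0: 1/2 × log_2[(1/2)/(5/14)] = 1/2 × 0.4854 = 0.2427
  x=1: 1/6 × log_2[(1/6)/(1/2)] = 1/6 × -1.5850 = -0.2642
  x=2: 1/3 × log_2[(1/3)/(1/7)] = 1/3 × 1.2224 = 0.4075

D_KL(P||Q) = 0.3860 bits

Note: KL divergence is always non-negative and equals 0 iff P = Q.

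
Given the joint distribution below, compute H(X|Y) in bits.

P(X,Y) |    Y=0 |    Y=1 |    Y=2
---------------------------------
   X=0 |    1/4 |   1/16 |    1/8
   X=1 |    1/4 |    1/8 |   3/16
0.9756 bits

Using the chain rule: H(X|Y) = H(X,Y) - H(Y)

First, compute H(X,Y) = 2.4528 bits

Marginal P(Y) = (1/2, 3/16, 5/16)
H(Y) = 1.4772 bits

H(X|Y) = H(X,Y) - H(Y) = 2.4528 - 1.4772 = 0.9756 bits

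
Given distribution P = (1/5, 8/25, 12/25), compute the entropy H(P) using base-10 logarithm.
0.4512 dits

Shannon entropy is H(X) = -Σ p(x) log p(x).

For P = (1/5, 8/25, 12/25):
H = -1/5 × log_10(1/5) -8/25 × log_10(8/25) -12/25 × log_10(12/25)
H = 0.4512 dits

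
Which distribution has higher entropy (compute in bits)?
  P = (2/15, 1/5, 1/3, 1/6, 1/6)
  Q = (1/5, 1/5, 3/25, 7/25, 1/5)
Q

Computing entropies in bits:
H(P) = 2.2419
H(Q) = 2.2744

Distribution Q has higher entropy.

Intuition: The distribution closer to uniform (more spread out) has higher entropy.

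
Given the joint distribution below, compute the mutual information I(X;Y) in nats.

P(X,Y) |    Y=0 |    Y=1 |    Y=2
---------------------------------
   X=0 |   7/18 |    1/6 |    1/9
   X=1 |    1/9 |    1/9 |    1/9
0.0307 nats

Mutual information: I(X;Y) = H(X) + H(Y) - H(X,Y)

Marginals:
P(X) = (2/3, 1/3), H(X) = 0.6365 nats
P(Y) = (1/2, 5/18, 2/9), H(Y) = 1.0366 nats

Joint entropy: H(X,Y) = 1.6425 nats

I(X;Y) = 0.6365 + 1.0366 - 1.6425 = 0.0307 nats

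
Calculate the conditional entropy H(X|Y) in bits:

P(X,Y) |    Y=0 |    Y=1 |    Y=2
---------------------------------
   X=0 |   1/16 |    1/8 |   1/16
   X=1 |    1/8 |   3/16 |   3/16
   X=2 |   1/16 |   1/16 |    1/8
1.4694 bits

Using the chain rule: H(X|Y) = H(X,Y) - H(Y)

First, compute H(X,Y) = 3.0306 bits

Marginal P(Y) = (1/4, 3/8, 3/8)
H(Y) = 1.5613 bits

H(X|Y) = H(X,Y) - H(Y) = 3.0306 - 1.5613 = 1.4694 bits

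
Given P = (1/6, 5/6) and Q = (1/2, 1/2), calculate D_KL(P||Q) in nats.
0.2426 nats

KL divergence: D_KL(P||Q) = Σ p(x) log(p(x)/q(x))

Computing term by term:
  x=0: 1/6 × log_e[(1/6)/(1/2)] = 1/6 × -1.0986 = -0.1831
  x=1: 5/6 × log_e[(5/6)/(1/2)] = 5/6 × 0.5108 = 0.4257

D_KL(P||Q) = 0.2426 nats

Note: KL divergence is always non-negative and equals 0 iff P = Q.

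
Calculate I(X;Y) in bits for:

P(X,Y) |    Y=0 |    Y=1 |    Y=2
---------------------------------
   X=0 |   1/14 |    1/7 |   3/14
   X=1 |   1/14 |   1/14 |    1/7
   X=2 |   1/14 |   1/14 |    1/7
0.0101 bits

Mutual information: I(X;Y) = H(X) + H(Y) - H(X,Y)

Marginals:
P(X) = (3/7, 2/7, 2/7), H(X) = 1.5567 bits
P(Y) = (3/14, 2/7, 1/2), H(Y) = 1.4926 bits

Joint entropy: H(X,Y) = 3.0391 bits

I(X;Y) = 1.5567 + 1.4926 - 3.0391 = 0.0101 bits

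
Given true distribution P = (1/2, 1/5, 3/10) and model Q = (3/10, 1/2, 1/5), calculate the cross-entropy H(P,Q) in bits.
1.7651 bits

Cross-entropy: H(P,Q) = -Σ p(x) log q(x)

Alternatively: H(P,Q) = H(P) + D_KL(P||Q)
H(P) = 1.4855 bits
D_KL(P||Q) = 0.2796 bits

H(P,Q) = 1.4855 + 0.2796 = 1.7651 bits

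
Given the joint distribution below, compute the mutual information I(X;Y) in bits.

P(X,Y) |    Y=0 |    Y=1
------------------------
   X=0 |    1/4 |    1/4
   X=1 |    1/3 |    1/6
0.0207 bits

Mutual information: I(X;Y) = H(X) + H(Y) - H(X,Y)

Marginals:
P(X) = (1/2, 1/2), H(X) = 1.0000 bits
P(Y) = (7/12, 5/12), H(Y) = 0.9799 bits

Joint entropy: H(X,Y) = 1.9591 bits

I(X;Y) = 1.0000 + 0.9799 - 1.9591 = 0.0207 bits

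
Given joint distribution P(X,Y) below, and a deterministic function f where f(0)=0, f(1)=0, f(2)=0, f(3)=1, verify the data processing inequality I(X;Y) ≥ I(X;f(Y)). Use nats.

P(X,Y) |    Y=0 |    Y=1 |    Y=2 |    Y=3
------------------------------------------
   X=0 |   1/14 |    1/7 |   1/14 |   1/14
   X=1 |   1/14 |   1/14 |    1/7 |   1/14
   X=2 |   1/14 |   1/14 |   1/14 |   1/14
I(X;Y) = 0.0284, I(X;f(Y)) = 0.0015, inequality holds: 0.0284 ≥ 0.0015

Data Processing Inequality: For any Markov chain X → Y → Z, we have I(X;Y) ≥ I(X;Z).

Here Z = f(Y) is a deterministic function of Y, forming X → Y → Z.

Original I(X;Y) = 0.0284 nats

After applying f:
P(X,Z) where Z=f(Y):
- P(X,Z=0) = P(X,Y=0) + P(X,Y=1) + P(X,Y=2)
- P(X,Z=1) = P(X,Y=3)

I(X;Z) = I(X;f(Y)) = 0.0015 nats

Verification: 0.0284 ≥ 0.0015 ✓

Information cannot be created by processing; the function f can only lose information about X.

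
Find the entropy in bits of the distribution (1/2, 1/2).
1.0000 bits

Shannon entropy is H(X) = -Σ p(x) log p(x).

For P = (1/2, 1/2):
H = -1/2 × log_2(1/2) -1/2 × log_2(1/2)
H = 1.0000 bits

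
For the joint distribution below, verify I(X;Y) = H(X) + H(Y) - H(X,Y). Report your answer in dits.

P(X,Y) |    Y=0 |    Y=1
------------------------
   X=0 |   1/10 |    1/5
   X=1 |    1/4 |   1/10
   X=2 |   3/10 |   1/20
I(X;Y) = 0.0450 dits

Mutual information has multiple equivalent forms:
- I(X;Y) = H(X) - H(X|Y)
- I(X;Y) = H(Y) - H(Y|X)
- I(X;Y) = H(X) + H(Y) - H(X,Y)

Computing all quantities:
H(X) = 0.4760, H(Y) = 0.2812, H(X,Y) = 0.7122
H(X|Y) = 0.4310, H(Y|X) = 0.2362

Verification:
H(X) - H(X|Y) = 0.4760 - 0.4310 = 0.0450
H(Y) - H(Y|X) = 0.2812 - 0.2362 = 0.0450
H(X) + H(Y) - H(X,Y) = 0.4760 + 0.2812 - 0.7122 = 0.0450

All forms give I(X;Y) = 0.0450 dits. ✓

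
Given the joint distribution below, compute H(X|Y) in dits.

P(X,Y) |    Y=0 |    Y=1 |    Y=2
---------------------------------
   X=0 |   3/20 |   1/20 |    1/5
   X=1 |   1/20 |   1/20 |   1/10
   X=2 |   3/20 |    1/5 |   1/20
0.4110 dits

Using the chain rule: H(X|Y) = H(X,Y) - H(Y)

First, compute H(X,Y) = 0.8870 dits

Marginal P(Y) = (7/20, 3/10, 7/20)
H(Y) = 0.4760 dits

H(X|Y) = H(X,Y) - H(Y) = 0.8870 - 0.4760 = 0.4110 dits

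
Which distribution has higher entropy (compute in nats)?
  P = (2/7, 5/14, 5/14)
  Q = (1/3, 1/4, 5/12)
P

Computing entropies in nats:
H(P) = 1.0934
H(Q) = 1.0776

Distribution P has higher entropy.

Intuition: The distribution closer to uniform (more spread out) has higher entropy.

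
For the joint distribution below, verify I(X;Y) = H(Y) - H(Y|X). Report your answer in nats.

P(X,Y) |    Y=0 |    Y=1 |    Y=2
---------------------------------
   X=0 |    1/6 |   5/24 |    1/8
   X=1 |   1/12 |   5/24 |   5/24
I(X;Y) = 0.0247 nats

Mutual information has multiple equivalent forms:
- I(X;Y) = H(X) - H(X|Y)
- I(X;Y) = H(Y) - H(Y|X)
- I(X;Y) = H(X) + H(Y) - H(X,Y)

Computing all quantities:
H(X) = 0.6931, H(Y) = 1.0776, H(X,Y) = 1.7460
H(X|Y) = 0.6685, H(Y|X) = 1.0529

Verification:
H(X) - H(X|Y) = 0.6931 - 0.6685 = 0.0247
H(Y) - H(Y|X) = 1.0776 - 1.0529 = 0.0247
H(X) + H(Y) - H(X,Y) = 0.6931 + 1.0776 - 1.7460 = 0.0247

All forms give I(X;Y) = 0.0247 nats. ✓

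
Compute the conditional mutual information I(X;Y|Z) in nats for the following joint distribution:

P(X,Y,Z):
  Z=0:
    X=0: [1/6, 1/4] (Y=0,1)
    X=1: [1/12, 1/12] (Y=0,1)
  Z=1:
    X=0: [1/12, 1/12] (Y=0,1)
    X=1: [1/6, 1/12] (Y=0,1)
0.0082 nats

Conditional mutual information: I(X;Y|Z) = H(X|Z) + H(Y|Z) - H(X,Y|Z)

H(Z) = 0.6792
H(X,Z) = 1.3086 → H(X|Z) = 0.6294
H(Y,Z) = 1.3580 → H(Y|Z) = 0.6788
H(X,Y,Z) = 1.9792 → H(X,Y|Z) = 1.3000

I(X;Y|Z) = 0.6294 + 0.6788 - 1.3000 = 0.0082 nats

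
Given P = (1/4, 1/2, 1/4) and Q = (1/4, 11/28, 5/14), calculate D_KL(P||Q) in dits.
0.0136 dits

KL divergence: D_KL(P||Q) = Σ p(x) log(p(x)/q(x))

Computing term by term:
  x=0: 1/4 × log_10[(1/4)/(1/4)] = 1/4 × 0.0000 = 0.0000
  x=1: 1/2 × log_10[(1/2)/(11/28)] = 1/2 × 0.1047 = 0.0524
  x=2: 1/4 × log_10[(1/4)/(5/14)] = 1/4 × -0.1549 = -0.0387

D_KL(P||Q) = 0.0136 dits

Note: KL divergence is always non-negative and equals 0 iff P = Q.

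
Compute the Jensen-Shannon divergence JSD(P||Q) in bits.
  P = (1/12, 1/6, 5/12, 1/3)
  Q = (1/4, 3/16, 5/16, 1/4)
0.0416 bits

Jensen-Shannon divergence is:
JSD(P||Q) = 0.5 × D_KL(P||M) + 0.5 × D_KL(Q||M)
where M = 0.5 × (P + Q) is the mixture distribution.

M = 0.5 × (1/12, 1/6, 5/12, 1/3) + 0.5 × (1/4, 3/16, 5/16, 1/4) = (1/6, 0.177083, 0.364583, 7/24)

D_KL(P||M) = 0.0466 bits
D_KL(Q||M) = 0.0366 bits

JSD(P||Q) = 0.5 × 0.0466 + 0.5 × 0.0366 = 0.0416 bits

Unlike KL divergence, JSD is symmetric and bounded: 0 ≤ JSD ≤ log(2).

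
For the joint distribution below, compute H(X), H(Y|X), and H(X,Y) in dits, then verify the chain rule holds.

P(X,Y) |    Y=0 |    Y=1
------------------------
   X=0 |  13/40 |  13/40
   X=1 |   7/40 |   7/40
H(X,Y) = 0.5822, H(X) = 0.2812, H(Y|X) = 0.3010 (all in dits)

Chain rule: H(X,Y) = H(X) + H(Y|X)

Left side — joint entropy directly:
H(X,Y) = -Σ p(x,y) log p(x,y) = 0.5822 dits

Right side — compute H(Y|X) from the conditional distributions:
P(X) = (13/20, 7/20), so H(X) = 0.2812 dits
H(Y|X) = Σ_x P(X=x) · H(Y|X=x):
  P(Y|X=0) = (1/2, 1/2), H(Y|X=0) = 0.3010, weight P(X=0) = 13/20
  P(Y|X=1) = (1/2, 1/2), H(Y|X=1) = 0.3010, weight P(X=1) = 7/20
H(Y|X) = 0.3010 dits

H(X) + H(Y|X) = 0.2812 + 0.3010 = 0.5822 dits

Both sides equal 0.5822 dits. ✓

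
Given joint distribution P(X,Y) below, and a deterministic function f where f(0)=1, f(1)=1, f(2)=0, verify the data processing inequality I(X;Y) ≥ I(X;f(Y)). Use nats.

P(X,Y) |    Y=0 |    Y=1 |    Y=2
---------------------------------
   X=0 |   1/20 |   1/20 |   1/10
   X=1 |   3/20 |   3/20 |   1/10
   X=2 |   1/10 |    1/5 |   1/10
I(X;Y) = 0.0322, I(X;f(Y)) = 0.0224, inequality holds: 0.0322 ≥ 0.0224

Data Processing Inequality: For any Markov chain X → Y → Z, we have I(X;Y) ≥ I(X;Z).

Here Z = f(Y) is a deterministic function of Y, forming X → Y → Z.

Original I(X;Y) = 0.0322 nats

After applying f:
P(X,Z) where Z=f(Y):
- P(X,Z=0) = P(X,Y=2)
- P(X,Z=1) = P(X,Y=0) + P(X,Y=1)

I(X;Z) = I(X;f(Y)) = 0.0224 nats

Verification: 0.0322 ≥ 0.0224 ✓

Information cannot be created by processing; the function f can only lose information about X.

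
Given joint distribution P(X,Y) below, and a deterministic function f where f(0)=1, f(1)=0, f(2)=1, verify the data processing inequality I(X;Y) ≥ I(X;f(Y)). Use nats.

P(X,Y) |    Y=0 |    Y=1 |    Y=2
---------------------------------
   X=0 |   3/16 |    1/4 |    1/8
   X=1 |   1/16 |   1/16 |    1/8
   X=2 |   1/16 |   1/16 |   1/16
I(X;Y) = 0.0321, I(X;f(Y)) = 0.0152, inequality holds: 0.0321 ≥ 0.0152

Data Processing Inequality: For any Markov chain X → Y → Z, we have I(X;Y) ≥ I(X;Z).

Here Z = f(Y) is a deterministic function of Y, forming X → Y → Z.

Original I(X;Y) = 0.0321 nats

After applying f:
P(X,Z) where Z=f(Y):
- P(X,Z=0) = P(X,Y=1)
- P(X,Z=1) = P(X,Y=0) + P(X,Y=2)

I(X;Z) = I(X;f(Y)) = 0.0152 nats

Verification: 0.0321 ≥ 0.0152 ✓

Information cannot be created by processing; the function f can only lose information about X.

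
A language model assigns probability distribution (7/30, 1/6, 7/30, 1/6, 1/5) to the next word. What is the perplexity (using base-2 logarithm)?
4.9445

Perplexity is 2^H (or exp(H) for natural log).

First, H = -Σ p log p = 2.3058 bits
Perplexity = 2^2.3058 = 4.9445

Interpretation: The model's uncertainty is equivalent to choosing uniformly among 4.9 options.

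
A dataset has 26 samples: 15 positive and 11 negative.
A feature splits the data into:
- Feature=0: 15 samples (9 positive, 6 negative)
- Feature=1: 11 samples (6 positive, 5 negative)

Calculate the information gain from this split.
0.0021 bits

Information Gain = H(Y) - H(Y|Feature)

Before split:
P(positive) = 15/26 = 0.5769
H(Y) = 0.9829 bits

After split:
Feature=0: H = 0.9710 bits (weight = 15/26)
Feature=1: H = 0.9940 bits (weight = 11/26)
H(Y|Feature) = (15/26)×0.9710 + (11/26)×0.9940 = 0.9807 bits

Information Gain = 0.9829 - 0.9807 = 0.0021 bits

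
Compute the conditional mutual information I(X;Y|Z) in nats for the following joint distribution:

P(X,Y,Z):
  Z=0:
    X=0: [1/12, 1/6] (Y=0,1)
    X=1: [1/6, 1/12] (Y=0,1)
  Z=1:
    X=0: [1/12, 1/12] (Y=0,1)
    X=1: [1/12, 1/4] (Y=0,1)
0.0436 nats

Conditional mutual information: I(X;Y|Z) = H(X|Z) + H(Y|Z) - H(X,Y|Z)

H(Z) = 0.6931
H(X,Z) = 1.3580 → H(X|Z) = 0.6648
H(Y,Z) = 1.3580 → H(Y|Z) = 0.6648
H(X,Y,Z) = 1.9792 → H(X,Y|Z) = 1.2861

I(X;Y|Z) = 0.6648 + 0.6648 - 1.2861 = 0.0436 nats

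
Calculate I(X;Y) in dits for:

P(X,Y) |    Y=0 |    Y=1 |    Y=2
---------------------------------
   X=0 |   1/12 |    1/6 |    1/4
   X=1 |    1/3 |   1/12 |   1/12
0.0600 dits

Mutual information: I(X;Y) = H(X) + H(Y) - H(X,Y)

Marginals:
P(X) = (1/2, 1/2), H(X) = 0.3010 dits
P(Y) = (5/12, 1/4, 1/3), H(Y) = 0.4680 dits

Joint entropy: H(X,Y) = 0.7090 dits

I(X;Y) = 0.3010 + 0.4680 - 0.7090 = 0.0600 dits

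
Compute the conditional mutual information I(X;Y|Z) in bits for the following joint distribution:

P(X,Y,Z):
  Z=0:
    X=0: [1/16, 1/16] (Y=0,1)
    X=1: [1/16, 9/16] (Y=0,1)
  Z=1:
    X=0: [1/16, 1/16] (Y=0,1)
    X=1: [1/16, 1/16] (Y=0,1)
0.0694 bits

Conditional mutual information: I(X;Y|Z) = H(X|Z) + H(Y|Z) - H(X,Y|Z)

H(Z) = 0.8113
H(X,Z) = 1.5488 → H(X|Z) = 0.7375
H(Y,Z) = 1.5488 → H(Y|Z) = 0.7375
H(X,Y,Z) = 2.2169 → H(X,Y|Z) = 1.4056

I(X;Y|Z) = 0.7375 + 0.7375 - 1.4056 = 0.0694 bits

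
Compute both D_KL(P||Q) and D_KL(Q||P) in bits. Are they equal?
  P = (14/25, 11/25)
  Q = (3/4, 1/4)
D_KL(P||Q) = 0.1228, D_KL(Q||P) = 0.1122

KL divergence is not symmetric: D_KL(P||Q) ≠ D_KL(Q||P) in general.

D_KL(P||Q) = 0.1228 bits
D_KL(Q||P) = 0.1122 bits

No, they are not equal!

This asymmetry is why KL divergence is not a true distance metric.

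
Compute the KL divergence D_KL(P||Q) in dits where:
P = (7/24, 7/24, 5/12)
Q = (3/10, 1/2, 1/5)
0.0610 dits

KL divergence: D_KL(P||Q) = Σ p(x) log(p(x)/q(x))

Computing term by term:
  x=0: 7/24 × log_10[(7/24)/(3/10)] = 7/24 × -0.0122 = -0.0036
  x=1: 7/24 × log_10[(7/24)/(1/2)] = 7/24 × -0.2341 = -0.0683
  x=2: 5/12 × log_10[(5/12)/(1/5)] = 5/12 × 0.3188 = 0.1328

D_KL(P||Q) = 0.0610 dits

Note: KL divergence is always non-negative and equals 0 iff P = Q.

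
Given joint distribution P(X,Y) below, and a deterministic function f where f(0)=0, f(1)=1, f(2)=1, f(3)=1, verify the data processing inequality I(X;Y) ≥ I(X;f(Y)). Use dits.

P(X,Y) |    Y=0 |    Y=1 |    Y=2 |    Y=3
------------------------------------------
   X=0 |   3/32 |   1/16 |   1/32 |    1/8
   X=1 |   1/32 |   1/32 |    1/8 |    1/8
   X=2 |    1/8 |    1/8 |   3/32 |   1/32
I(X;Y) = 0.0552, I(X;f(Y)) = 0.0135, inequality holds: 0.0552 ≥ 0.0135

Data Processing Inequality: For any Markov chain X → Y → Z, we have I(X;Y) ≥ I(X;Z).

Here Z = f(Y) is a deterministic function of Y, forming X → Y → Z.

Original I(X;Y) = 0.0552 dits

After applying f:
P(X,Z) where Z=f(Y):
- P(X,Z=0) = P(X,Y=0)
- P(X,Z=1) = P(X,Y=1) + P(X,Y=2) + P(X,Y=3)

I(X;Z) = I(X;f(Y)) = 0.0135 dits

Verification: 0.0552 ≥ 0.0135 ✓

Information cannot be created by processing; the function f can only lose information about X.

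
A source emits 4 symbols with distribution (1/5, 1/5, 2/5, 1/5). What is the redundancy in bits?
0.0781 bits

Redundancy measures how far a source is from maximum entropy:
R = H_max - H(X)

Maximum entropy for 4 symbols: H_max = log_2(4) = 2.0000 bits
Actual entropy: H(X) = 1.9219 bits
Redundancy: R = 2.0000 - 1.9219 = 0.0781 bits

This redundancy represents potential for compression: the source could be compressed by 0.0781 bits per symbol.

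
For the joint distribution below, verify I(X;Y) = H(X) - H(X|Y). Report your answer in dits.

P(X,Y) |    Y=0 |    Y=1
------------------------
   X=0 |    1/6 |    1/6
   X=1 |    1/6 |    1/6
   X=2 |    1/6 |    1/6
I(X;Y) = 0.0000 dits

Mutual information has multiple equivalent forms:
- I(X;Y) = H(X) - H(X|Y)
- I(X;Y) = H(Y) - H(Y|X)
- I(X;Y) = H(X) + H(Y) - H(X,Y)

Computing all quantities:
H(X) = 0.4771, H(Y) = 0.3010, H(X,Y) = 0.7782
H(X|Y) = 0.4771, H(Y|X) = 0.3010

Verification:
H(X) - H(X|Y) = 0.4771 - 0.4771 = 0.0000
H(Y) - H(Y|X) = 0.3010 - 0.3010 = 0.0000
H(X) + H(Y) - H(X,Y) = 0.4771 + 0.3010 - 0.7782 = 0.0000

All forms give I(X;Y) = 0.0000 dits. ✓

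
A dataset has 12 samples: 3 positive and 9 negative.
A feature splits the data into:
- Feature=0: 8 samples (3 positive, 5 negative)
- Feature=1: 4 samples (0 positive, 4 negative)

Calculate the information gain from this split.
0.1750 bits

Information Gain = H(Y) - H(Y|Feature)

Before split:
P(positive) = 3/12 = 0.2500
H(Y) = 0.8113 bits

After split:
Feature=0: H = 0.9544 bits (weight = 8/12)
Feature=1: H = 0.0000 bits (weight = 4/12)
H(Y|Feature) = (8/12)×0.9544 + (4/12)×0.0000 = 0.6363 bits

Information Gain = 0.8113 - 0.6363 = 0.1750 bits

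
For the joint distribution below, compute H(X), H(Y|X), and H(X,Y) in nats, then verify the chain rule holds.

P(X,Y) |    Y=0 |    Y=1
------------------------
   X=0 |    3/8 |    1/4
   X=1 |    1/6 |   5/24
H(X,Y) = 1.3398, H(X) = 0.6616, H(Y|X) = 0.6782 (all in nats)

Chain rule: H(X,Y) = H(X) + H(Y|X)

Left side — joint entropy directly:
H(X,Y) = -Σ p(x,y) log p(x,y) = 1.3398 nats

Right side — compute H(Y|X) from the conditional distributions:
P(X) = (5/8, 3/8), so H(X) = 0.6616 nats
H(Y|X) = Σ_x P(X=x) · H(Y|X=x):
  P(Y|X=0) = (3/5, 2/5), H(Y|X=0) = 0.6730, weight P(X=0) = 5/8
  P(Y|X=1) = (4/9, 5/9), H(Y|X=1) = 0.6870, weight P(X=1) = 3/8
H(Y|X) = 0.6782 nats

H(X) + H(Y|X) = 0.6616 + 0.6782 = 1.3398 nats

Both sides equal 1.3398 nats. ✓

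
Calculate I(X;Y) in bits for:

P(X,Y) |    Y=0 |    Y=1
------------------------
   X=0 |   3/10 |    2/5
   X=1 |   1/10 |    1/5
0.0058 bits

Mutual information: I(X;Y) = H(X) + H(Y) - H(X,Y)

Marginals:
P(X) = (7/10, 3/10), H(X) = 0.8813 bits
P(Y) = (2/5, 3/5), H(Y) = 0.9710 bits

Joint entropy: H(X,Y) = 1.8464 bits

I(X;Y) = 0.8813 + 0.9710 - 1.8464 = 0.0058 bits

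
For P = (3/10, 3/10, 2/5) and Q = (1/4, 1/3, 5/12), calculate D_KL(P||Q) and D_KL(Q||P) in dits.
D_KL(P||Q) = 0.0029, D_KL(Q||P) = 0.0028

KL divergence is not symmetric: D_KL(P||Q) ≠ D_KL(Q||P) in general.

D_KL(P||Q) = 0.0029 dits
D_KL(Q||P) = 0.0028 dits

No, they are not equal!

This asymmetry is why KL divergence is not a true distance metric.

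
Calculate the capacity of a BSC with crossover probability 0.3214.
0.0941 bits

For a binary symmetric channel (BSC) with error probability p:
Capacity C = 1 - H(p) bits per symbol

where H(p) = -p log₂(p) - (1-p) log₂(1-p) is the binary entropy function.

H(0.3214) = 0.9059 bits
C = 1 - 0.9059 = 0.0941 bits per symbol

This means we can reliably transmit up to 0.0941 bits of information per channel use.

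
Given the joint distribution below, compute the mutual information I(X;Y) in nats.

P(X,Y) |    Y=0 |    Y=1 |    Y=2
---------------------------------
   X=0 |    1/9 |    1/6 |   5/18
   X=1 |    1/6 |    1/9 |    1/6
0.0190 nats

Mutual information: I(X;Y) = H(X) + H(Y) - H(X,Y)

Marginals:
P(X) = (5/9, 4/9), H(X) = 0.6870 nats
P(Y) = (5/18, 5/18, 4/9), H(Y) = 1.0720 nats

Joint entropy: H(X,Y) = 1.7400 nats

I(X;Y) = 0.6870 + 1.0720 - 1.7400 = 0.0190 nats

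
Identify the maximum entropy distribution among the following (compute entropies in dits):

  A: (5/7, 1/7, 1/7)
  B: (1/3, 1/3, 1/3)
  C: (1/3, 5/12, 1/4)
B

For a discrete distribution over n outcomes, entropy is maximized by the uniform distribution.

Computing entropies:
H(A) = 0.3458 dits
H(B) = 0.4771 dits
H(C) = 0.4680 dits

The uniform distribution (where all probabilities equal 1/3) achieves the maximum entropy of log_10(3) = 0.4771 dits.

Distribution B has the highest entropy.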